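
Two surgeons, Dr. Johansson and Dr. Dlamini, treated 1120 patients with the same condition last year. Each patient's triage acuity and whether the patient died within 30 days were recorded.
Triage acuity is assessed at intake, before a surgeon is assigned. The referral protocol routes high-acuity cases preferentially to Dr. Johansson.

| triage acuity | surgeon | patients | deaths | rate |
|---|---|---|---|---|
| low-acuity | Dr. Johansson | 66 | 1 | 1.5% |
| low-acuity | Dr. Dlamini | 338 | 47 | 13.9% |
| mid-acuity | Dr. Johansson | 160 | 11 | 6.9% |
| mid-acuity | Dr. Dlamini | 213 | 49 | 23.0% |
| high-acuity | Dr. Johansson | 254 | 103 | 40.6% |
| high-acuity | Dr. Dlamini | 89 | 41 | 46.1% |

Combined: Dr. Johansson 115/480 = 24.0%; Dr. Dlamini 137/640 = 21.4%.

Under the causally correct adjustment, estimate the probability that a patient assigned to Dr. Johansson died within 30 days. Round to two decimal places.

Triage acuity differs across surgeons for reasons unrelated to any effect of the surgeon itself, and it separately predicts the outcome — a classic confounder. We must compare within triage acuity levels.
Standardising Dr. Johansson to the population triage acuity mix: 0.361·1/66 + 0.333·11/160 + 0.306·103/254 = 0.153.

0.15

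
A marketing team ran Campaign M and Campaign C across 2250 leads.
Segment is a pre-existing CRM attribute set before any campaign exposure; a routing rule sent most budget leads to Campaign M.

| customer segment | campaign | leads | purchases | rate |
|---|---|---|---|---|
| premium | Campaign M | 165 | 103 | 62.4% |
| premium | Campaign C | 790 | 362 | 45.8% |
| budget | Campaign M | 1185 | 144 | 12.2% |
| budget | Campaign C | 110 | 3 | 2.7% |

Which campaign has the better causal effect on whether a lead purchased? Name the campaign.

Campaign M

The customer segment-specific comparison favours Campaign M throughout, but the pooled figures favour Campaign C. The question is whether to condition on customer segment.
Nothing the campaign does changes customer segment; the imbalance is an allocation artefact. With customer segment also predicting the outcome, the pooled figure is confounded, and the within-stratum comparison is the causal one.
Within each level — premium: 62.4% vs 45.8%; budget: 12.2% vs 2.7% — Campaign M is higher every time.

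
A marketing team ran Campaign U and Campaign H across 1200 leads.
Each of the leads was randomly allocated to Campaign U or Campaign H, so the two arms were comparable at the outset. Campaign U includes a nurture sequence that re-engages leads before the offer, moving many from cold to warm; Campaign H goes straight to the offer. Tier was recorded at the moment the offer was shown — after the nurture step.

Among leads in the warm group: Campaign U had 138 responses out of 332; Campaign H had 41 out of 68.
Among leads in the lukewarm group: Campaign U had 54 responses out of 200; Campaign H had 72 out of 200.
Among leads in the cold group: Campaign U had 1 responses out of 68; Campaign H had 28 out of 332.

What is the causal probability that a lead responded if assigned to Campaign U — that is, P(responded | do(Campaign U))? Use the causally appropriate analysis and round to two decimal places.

Campaign H is higher inside every engagement tier stratum but Campaign U is higher in aggregate. Whether to stratify depends on how engagement tier relates to the campaign.
Because the campaign influences engagement tier, engagement tier is a post-treatment mediator, not a confounder. Stratifying on it would bias the estimate; the causal effect is the crude pooled difference.
So P(outcome | do(Campaign U)) is just the pooled rate for Campaign U: 193/600 = 0.322.

0.32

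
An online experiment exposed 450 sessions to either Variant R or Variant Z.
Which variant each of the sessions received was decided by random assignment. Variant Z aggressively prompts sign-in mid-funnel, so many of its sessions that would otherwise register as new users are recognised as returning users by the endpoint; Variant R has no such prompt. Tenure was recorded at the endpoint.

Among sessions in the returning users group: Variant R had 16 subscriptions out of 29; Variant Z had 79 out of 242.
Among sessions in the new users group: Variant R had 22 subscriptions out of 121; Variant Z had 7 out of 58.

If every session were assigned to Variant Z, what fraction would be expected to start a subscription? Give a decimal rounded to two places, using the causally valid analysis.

The distribution of user tenure is itself part of what the variant does — it is an intermediate outcome. Holding it fixed would remove that part of the effect; the total effect is the pooled difference.
So P(outcome | do(Variant Z)) is just the pooled rate for Variant Z: 86/300 = 0.287.

0.29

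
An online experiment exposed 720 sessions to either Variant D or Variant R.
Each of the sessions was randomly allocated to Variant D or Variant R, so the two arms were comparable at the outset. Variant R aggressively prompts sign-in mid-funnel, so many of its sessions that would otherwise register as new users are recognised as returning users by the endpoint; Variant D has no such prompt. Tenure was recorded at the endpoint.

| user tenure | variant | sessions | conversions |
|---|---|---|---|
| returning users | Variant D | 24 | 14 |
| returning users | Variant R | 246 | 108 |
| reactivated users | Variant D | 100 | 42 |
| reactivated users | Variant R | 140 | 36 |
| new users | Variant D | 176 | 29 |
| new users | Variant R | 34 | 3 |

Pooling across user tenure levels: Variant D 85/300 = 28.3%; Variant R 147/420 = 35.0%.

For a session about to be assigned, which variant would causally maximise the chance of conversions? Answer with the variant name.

Variant R

The distribution of user tenure is itself part of what the variant does — it is an intermediate outcome. Holding it fixed would remove that part of the effect; the total effect is the pooled difference.
Pooled: Variant D 28.3% vs Variant R 35.0%; Variant R is higher overall.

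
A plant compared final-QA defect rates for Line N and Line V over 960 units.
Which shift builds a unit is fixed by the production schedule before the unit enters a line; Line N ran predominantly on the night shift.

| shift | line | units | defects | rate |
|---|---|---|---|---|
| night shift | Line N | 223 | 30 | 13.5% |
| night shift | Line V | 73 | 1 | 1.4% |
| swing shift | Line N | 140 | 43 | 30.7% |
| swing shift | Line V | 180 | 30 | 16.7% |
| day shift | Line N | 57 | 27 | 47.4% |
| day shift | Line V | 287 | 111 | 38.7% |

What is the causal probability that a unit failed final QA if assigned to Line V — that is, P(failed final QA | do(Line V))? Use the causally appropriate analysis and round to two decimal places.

Shift satisfies the back-door criterion: it is not a descendant of the line, and it blocks the spurious path from line to outcome. Adjusting for it (i.e., using the within-shift rates) gives the causal effect.
Standardising Line V to the population shift mix: 0.308·1/73 + 0.333·30/180 + 0.358·111/287 = 0.198.

0.20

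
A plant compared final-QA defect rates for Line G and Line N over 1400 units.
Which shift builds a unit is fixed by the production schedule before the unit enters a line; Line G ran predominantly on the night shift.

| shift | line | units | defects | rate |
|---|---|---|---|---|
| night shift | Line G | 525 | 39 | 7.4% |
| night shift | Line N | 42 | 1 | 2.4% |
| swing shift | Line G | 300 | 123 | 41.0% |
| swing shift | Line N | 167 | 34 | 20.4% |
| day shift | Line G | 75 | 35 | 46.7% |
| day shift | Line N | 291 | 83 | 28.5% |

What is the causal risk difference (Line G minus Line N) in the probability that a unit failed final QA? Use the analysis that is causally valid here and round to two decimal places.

+0.14

The stratified and pooled comparisons disagree (Line N wins within each shift; Line G wins overall), so the answer turns on the causal role of shift.
Shift is set before the line has any effect — it is not caused by the line — and it independently drives the outcome. That makes it a confounder, so the causal comparison is within shift levels.
Adjusting over the population distribution of shift: 0.405·(0.074−0.024) + 0.334·(0.410−0.204) + 0.261·(0.467−0.285) = +0.137.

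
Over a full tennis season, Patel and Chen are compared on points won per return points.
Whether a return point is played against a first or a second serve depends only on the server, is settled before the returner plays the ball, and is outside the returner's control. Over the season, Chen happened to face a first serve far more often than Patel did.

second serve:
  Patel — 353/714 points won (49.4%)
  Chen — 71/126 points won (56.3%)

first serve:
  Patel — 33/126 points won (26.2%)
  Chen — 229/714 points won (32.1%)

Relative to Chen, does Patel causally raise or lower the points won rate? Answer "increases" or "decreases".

decreases

The serve type-specific comparison favours Chen throughout, but the pooled figures favour Patel. The question is whether to condition on serve type.
Serve type differs across players for reasons unrelated to any effect of the player itself, and it separately predicts the outcome — a classic confounder. We must compare within serve type levels.
Within each level — second serve: 49.4% vs 56.3%; first serve: 26.2% vs 32.1% — Chen is higher every time.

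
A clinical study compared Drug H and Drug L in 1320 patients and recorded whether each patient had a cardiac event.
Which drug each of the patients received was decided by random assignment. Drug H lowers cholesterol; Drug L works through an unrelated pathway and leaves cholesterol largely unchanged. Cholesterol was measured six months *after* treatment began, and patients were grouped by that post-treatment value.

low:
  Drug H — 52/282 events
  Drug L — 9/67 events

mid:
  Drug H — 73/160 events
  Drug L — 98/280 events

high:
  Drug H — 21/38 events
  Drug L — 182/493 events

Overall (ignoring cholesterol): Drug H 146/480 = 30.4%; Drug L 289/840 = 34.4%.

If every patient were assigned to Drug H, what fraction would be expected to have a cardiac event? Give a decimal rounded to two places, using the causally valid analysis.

Cholesterol is recorded after the drug and is itself shifted by it — it sits on the causal path from drug to outcome. Conditioning on a mediator would strip out part of the effect we want; the pooled comparison gives the total causal effect.
So P(outcome | do(Drug H)) is just the pooled rate for Drug H: 146/480 = 0.304.

0.30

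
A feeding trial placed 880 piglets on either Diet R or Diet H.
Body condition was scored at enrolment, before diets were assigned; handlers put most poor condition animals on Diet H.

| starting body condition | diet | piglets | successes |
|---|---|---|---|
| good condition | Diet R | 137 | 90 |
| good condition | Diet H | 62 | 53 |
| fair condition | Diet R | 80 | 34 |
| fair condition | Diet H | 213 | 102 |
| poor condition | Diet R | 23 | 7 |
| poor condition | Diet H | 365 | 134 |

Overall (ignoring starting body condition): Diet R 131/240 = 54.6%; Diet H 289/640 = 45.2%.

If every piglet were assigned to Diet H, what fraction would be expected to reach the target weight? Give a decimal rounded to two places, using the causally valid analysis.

The imbalance in starting body condition arose from how piglets were allocated, not from anything the diet did; and starting body condition independently affects the outcome. The pooled gap is confounded — condition on starting body condition.
Standardising Diet H to the population starting body condition mix: 0.226·53/62 + 0.333·102/213 + 0.441·134/365 = 0.515.

0.51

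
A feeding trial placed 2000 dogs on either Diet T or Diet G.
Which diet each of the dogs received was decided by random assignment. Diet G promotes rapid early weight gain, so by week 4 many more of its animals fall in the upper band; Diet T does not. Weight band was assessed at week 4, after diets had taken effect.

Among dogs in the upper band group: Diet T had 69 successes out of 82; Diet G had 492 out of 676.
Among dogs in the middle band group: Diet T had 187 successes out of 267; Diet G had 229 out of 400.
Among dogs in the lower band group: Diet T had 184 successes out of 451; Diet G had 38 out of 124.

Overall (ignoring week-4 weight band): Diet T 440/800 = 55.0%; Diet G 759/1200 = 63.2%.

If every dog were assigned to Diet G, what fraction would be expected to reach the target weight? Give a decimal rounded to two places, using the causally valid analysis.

Within every week-4 weight band level Diet T has the higher rate, yet pooled Diet G does — Simpson's reversal.
Week-4 weight band is recorded after the diet and is itself shifted by it — it sits on the causal path from diet to outcome. Conditioning on a mediator would strip out part of the effect we want; the pooled comparison gives the total causal effect.
So P(outcome | do(Diet G)) is just the pooled rate for Diet G: 759/1200 = 0.632.

0.63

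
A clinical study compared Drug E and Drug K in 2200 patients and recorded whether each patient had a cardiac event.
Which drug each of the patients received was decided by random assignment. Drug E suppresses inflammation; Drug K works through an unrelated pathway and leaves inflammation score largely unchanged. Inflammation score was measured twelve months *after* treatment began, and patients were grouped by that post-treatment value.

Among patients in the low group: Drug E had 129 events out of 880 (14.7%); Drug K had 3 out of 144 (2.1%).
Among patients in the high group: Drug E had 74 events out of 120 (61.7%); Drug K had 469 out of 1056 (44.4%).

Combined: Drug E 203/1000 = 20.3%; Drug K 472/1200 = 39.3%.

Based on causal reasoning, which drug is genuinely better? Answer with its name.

Drug E

The stratified and pooled comparisons disagree (Drug K wins within each inflammation score; Drug E wins overall), so the answer turns on the causal role of inflammation score.
Stratifying would compare drugs among patients the drugs themselves sorted into inflammation score groups — a form of selection on an intermediate. The unconditioned pooled rates give the total causal effect.
Pooled: Drug E 20.3% vs Drug K 39.3%; Drug E is lower overall.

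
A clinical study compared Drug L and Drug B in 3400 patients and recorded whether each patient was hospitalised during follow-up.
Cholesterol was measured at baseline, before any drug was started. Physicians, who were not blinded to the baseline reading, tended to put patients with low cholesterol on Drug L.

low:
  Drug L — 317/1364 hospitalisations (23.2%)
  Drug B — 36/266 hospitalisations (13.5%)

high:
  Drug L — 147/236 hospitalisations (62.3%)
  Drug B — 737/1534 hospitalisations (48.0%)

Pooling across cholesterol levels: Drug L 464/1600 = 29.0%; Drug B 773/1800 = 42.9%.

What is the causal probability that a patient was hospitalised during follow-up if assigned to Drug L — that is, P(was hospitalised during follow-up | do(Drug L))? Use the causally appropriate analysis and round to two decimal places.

Within every cholesterol level Drug B has the lower rate, yet pooled Drug L does — Simpson's reversal.
Cholesterol is set before the drug has any effect — it is not caused by the drug — and it independently drives the outcome. That makes it a confounder, so the causal comparison is within cholesterol levels.
Standardising Drug L to the population cholesterol mix: 0.479·317/1364 + 0.521·147/236 = 0.436.

0.44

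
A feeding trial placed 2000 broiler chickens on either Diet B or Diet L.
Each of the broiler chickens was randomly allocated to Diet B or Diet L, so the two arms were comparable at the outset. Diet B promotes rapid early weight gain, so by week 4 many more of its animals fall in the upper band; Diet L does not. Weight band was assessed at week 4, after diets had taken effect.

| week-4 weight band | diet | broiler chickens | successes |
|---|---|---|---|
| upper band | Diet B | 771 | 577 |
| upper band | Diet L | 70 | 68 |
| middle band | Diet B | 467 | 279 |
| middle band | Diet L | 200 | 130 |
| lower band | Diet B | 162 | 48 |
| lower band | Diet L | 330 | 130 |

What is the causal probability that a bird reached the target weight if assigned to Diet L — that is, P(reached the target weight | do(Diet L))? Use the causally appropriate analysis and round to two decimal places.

Within every week-4 weight band level Diet L has the higher rate, yet pooled Diet B does — Simpson's reversal.
Week-4 weight band here is a post-treatment variable shaped by the diet; conditioning on it would introduce bias rather than remove it. The overall comparison is the causal one.
So P(outcome | do(Diet L)) is just the pooled rate for Diet L: 328/600 = 0.547.

0.55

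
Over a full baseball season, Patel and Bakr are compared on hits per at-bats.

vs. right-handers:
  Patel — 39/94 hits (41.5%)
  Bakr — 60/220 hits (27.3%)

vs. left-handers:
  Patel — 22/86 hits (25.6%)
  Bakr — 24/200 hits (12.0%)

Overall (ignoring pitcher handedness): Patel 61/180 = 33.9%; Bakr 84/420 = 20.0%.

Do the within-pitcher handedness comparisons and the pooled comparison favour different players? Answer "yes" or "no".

no

Within each pitcher handedness level (vs. right-handers 41.5% vs 27.3%; vs. left-handers 25.6% vs 12.0%), Patel has the higher rate every time. Pooled: 33.9% vs 20.0% — Patel has the higher rate overall. They agree.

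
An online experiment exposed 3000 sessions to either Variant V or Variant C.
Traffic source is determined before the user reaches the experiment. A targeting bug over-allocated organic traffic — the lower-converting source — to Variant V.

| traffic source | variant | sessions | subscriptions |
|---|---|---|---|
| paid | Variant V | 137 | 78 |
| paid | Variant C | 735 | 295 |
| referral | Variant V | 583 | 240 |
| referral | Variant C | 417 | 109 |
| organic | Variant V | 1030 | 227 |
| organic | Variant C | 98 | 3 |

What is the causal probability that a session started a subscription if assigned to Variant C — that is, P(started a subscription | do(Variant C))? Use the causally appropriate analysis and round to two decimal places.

Traffic source differs across variants for reasons unrelated to any effect of the variant itself, and it separately predicts the outcome — a classic confounder. We must compare within traffic source levels.
Standardising Variant C to the population traffic source mix: 0.291·295/735 + 0.333·109/417 + 0.376·3/98 = 0.215.

0.22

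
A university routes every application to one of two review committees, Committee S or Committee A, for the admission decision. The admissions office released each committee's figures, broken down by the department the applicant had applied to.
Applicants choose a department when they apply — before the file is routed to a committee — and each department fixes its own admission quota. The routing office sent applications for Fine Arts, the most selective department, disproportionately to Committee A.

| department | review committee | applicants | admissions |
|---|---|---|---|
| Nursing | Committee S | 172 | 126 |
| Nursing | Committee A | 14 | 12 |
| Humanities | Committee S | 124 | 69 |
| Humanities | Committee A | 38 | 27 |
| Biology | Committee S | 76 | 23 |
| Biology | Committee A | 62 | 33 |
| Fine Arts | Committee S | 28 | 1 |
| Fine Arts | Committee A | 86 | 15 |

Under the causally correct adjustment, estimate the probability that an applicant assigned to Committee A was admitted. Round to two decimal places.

The department-specific comparison favours Committee A throughout, but the pooled figures favour Committee S. The question is whether to condition on department.
Here department is a common cause — it drives both which review committee a case falls under and the outcome. The crude comparison mixes populations; the stratum-specific rates are the causally relevant ones.
Standardising Committee A to the population department mix: 0.310·12/14 + 0.270·27/38 + 0.230·33/62 + 0.190·15/86 = 0.613.

0.61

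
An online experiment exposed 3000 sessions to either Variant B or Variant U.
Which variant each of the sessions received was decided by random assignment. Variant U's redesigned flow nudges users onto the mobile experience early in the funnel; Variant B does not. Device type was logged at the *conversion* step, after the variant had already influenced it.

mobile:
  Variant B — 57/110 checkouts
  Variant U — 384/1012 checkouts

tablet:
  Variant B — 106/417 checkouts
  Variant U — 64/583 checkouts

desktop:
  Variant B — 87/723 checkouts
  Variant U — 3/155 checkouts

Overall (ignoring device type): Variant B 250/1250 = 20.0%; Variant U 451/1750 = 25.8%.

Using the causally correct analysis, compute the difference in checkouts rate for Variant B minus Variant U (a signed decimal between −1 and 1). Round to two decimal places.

Variant B is higher inside every device type stratum but Variant U is higher in aggregate. Whether to stratify depends on how device type relates to the variant.
Device type is downstream of the variant. One should not condition on a consequence of treatment, so the overall rates are the right comparison.
The causal difference is the pooled difference: 0.200 − 0.258 = -0.058.

-0.06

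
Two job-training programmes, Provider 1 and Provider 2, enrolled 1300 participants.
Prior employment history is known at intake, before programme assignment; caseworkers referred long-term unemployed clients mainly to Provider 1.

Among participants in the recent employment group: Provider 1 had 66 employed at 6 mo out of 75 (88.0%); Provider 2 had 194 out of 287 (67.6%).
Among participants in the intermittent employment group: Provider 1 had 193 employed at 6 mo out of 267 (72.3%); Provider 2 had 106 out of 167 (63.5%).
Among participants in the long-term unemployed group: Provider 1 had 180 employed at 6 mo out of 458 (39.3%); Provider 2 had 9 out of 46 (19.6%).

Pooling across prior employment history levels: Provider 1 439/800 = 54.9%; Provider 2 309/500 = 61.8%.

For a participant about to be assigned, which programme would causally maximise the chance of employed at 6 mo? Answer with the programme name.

Provider 1 is higher inside every prior employment history stratum but Provider 2 is higher in aggregate. Whether to stratify depends on how prior employment history relates to the programme.
Prior employment history differs across programmes for reasons unrelated to any effect of the programme itself, and it separately predicts the outcome — a classic confounder. We must compare within prior employment history levels.
Within each level — recent employment: 88.0% vs 67.6%; intermittent employment: 72.3% vs 63.5%; long-term unemployed: 39.3% vs 19.6% — Provider 1 is higher every time.

Provider 1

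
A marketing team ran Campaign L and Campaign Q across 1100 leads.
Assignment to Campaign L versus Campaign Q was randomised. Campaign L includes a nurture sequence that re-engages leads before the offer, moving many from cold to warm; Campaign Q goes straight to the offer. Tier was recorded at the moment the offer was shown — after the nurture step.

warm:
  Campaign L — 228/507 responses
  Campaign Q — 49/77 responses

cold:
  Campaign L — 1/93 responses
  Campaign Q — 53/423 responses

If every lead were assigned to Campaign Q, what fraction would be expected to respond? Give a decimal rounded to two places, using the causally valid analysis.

0.20

Campaign Q is higher inside every engagement tier stratum but Campaign L is higher in aggregate. Whether to stratify depends on how engagement tier relates to the campaign.
Because the campaign influences engagement tier, engagement tier is a post-treatment mediator, not a confounder. Stratifying on it would bias the estimate; the causal effect is the crude pooled difference.
So P(outcome | do(Campaign Q)) is just the pooled rate for Campaign Q: 102/500 = 0.204.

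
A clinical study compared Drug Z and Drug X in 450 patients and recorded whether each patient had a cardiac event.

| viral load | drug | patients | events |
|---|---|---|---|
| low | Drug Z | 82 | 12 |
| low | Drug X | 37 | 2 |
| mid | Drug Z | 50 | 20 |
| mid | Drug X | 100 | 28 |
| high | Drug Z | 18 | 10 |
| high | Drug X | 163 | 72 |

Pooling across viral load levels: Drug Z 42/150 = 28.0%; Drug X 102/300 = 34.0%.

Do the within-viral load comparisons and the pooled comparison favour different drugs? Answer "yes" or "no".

Within each viral load level (low 14.6% vs 5.4%; mid 40.0% vs 28.0%; high 55.6% vs 44.2%), Drug X has the lower rate every time. Pooled: 28.0% vs 34.0% — Drug Z has the lower rate overall. The two comparisons disagree.

yes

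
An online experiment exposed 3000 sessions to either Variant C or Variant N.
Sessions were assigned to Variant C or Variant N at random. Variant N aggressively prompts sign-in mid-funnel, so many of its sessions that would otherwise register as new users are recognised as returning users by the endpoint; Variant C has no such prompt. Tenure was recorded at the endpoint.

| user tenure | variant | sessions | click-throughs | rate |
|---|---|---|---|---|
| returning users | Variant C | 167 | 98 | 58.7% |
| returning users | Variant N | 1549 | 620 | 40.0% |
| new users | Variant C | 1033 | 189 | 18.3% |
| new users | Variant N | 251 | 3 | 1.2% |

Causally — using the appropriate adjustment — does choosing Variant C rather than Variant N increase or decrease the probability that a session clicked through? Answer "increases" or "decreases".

Within every user tenure level Variant C has the higher rate, yet pooled Variant N does — Simpson's reversal.
Because the variant influences user tenure, user tenure is a post-treatment mediator, not a confounder. Stratifying on it would bias the estimate; the causal effect is the crude pooled difference.
Pooled: Variant C 23.9% vs Variant N 34.6%; Variant N is higher overall.

decreases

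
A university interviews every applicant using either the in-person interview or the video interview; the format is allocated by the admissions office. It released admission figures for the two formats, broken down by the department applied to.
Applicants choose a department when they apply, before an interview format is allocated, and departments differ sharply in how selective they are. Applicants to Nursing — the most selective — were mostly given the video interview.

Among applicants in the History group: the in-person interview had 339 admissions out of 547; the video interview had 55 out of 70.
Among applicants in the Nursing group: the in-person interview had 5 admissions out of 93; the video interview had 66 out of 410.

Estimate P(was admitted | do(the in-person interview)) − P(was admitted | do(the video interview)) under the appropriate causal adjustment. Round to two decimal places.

-0.14

the video interview is higher inside every department stratum but the in-person interview is higher in aggregate. Whether to stratify depends on how department relates to the interview format.
Department satisfies the back-door criterion: it is not a descendant of the interview format, and it blocks the spurious path from interview format to outcome. Adjusting for it (i.e., using the within-department rates) gives the causal effect.
Adjusting over the population distribution of department: 0.551·(0.620−0.786) + 0.449·(0.054−0.161) = -0.140.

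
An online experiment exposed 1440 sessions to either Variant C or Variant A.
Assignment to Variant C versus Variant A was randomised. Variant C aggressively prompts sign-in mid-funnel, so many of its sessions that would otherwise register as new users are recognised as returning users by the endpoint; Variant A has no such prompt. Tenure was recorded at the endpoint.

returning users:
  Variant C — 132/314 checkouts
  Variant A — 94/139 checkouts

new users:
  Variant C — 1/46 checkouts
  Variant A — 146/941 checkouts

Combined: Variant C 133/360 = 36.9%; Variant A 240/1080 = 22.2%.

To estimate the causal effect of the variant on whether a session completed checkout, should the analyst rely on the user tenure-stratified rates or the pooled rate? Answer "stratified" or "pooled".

pooled

Variant A is higher inside every user tenure stratum but Variant C is higher in aggregate. Whether to stratify depends on how user tenure relates to the variant.
User tenure is recorded after the variant and is itself shifted by it — it sits on the causal path from variant to outcome. Conditioning on a mediator would strip out part of the effect we want; the pooled comparison gives the total causal effect.
Pooled: Variant C 36.9% vs Variant A 22.2%; Variant C is higher overall.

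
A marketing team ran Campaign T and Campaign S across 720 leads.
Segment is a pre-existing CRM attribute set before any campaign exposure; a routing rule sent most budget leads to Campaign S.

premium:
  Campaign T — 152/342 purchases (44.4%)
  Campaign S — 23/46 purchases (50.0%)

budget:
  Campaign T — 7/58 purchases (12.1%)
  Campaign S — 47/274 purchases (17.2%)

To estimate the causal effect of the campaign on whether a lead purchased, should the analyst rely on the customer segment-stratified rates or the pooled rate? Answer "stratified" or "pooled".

The stratified and pooled comparisons disagree (Campaign S wins within each customer segment; Campaign T wins overall), so the answer turns on the causal role of customer segment.
Here customer segment is a common cause — it drives both which campaign a case falls under and the outcome. The crude comparison mixes populations; the stratum-specific rates are the causally relevant ones.
Within each level — premium: 44.4% vs 50.0%; budget: 12.1% vs 17.2% — Campaign S is higher every time.

stratified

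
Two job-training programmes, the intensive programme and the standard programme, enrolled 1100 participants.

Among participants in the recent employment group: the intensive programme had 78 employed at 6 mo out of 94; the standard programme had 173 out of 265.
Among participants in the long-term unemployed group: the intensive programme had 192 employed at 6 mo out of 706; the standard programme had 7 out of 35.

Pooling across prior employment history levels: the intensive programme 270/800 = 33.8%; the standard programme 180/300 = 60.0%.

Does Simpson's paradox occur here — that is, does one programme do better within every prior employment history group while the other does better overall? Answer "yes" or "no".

Within each prior employment history level (recent employment 83.0% vs 65.3%; long-term unemployed 27.2% vs 20.0%), the intensive programme has the higher rate every time. Pooled: 33.8% vs 60.0% — the standard programme has the higher rate overall. The two comparisons disagree.

yes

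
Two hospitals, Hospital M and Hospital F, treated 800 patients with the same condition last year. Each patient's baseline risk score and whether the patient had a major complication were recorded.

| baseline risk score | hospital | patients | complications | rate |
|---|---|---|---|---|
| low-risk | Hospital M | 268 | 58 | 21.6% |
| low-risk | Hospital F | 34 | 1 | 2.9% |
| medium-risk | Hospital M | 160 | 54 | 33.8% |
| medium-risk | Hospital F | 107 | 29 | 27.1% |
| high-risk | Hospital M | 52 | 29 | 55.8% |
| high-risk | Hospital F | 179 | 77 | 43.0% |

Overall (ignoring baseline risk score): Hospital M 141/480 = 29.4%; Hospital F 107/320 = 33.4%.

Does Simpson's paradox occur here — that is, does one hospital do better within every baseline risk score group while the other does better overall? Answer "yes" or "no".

Within each baseline risk score level (low-risk 21.6% vs 2.9%; medium-risk 33.8% vs 27.1%; high-risk 55.8% vs 43.0%), Hospital F has the lower rate every time. Pooled: 29.4% vs 33.4% — Hospital M has the lower rate overall. The two comparisons disagree.

yes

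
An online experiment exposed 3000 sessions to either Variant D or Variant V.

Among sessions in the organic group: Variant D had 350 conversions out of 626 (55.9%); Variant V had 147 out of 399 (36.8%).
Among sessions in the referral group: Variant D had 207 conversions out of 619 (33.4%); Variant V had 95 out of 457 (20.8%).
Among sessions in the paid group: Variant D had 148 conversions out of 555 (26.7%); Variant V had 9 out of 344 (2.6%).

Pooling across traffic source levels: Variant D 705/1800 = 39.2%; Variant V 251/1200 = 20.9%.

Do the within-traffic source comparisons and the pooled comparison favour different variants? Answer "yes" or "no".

Within each traffic source level (organic 55.9% vs 36.8%; referral 33.4% vs 20.8%; paid 26.7% vs 2.6%), Variant D has the higher rate every time. Pooled: 39.2% vs 20.9% — Variant D has the higher rate overall. They agree.

no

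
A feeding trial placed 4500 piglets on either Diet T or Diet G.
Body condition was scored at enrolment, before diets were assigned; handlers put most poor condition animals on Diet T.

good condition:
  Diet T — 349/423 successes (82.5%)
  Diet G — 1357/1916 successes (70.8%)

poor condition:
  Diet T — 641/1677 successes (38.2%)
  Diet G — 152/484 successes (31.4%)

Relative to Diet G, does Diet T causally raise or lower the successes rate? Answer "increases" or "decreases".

Here starting body condition is a common cause — it drives both which diet a case falls under and the outcome. The crude comparison mixes populations; the stratum-specific rates are the causally relevant ones.
Within each level — good condition: 82.5% vs 70.8%; poor condition: 38.2% vs 31.4% — Diet T is higher every time.

increases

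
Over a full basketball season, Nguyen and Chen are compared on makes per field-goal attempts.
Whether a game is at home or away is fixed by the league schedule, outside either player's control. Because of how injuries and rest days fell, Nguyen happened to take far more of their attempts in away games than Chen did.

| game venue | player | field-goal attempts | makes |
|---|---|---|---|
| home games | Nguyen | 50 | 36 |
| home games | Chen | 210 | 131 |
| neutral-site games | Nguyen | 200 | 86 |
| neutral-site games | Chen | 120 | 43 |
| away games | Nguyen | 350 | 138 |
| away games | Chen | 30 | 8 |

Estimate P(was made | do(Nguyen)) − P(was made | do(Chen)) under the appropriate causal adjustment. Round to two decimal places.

Within every game venue level Nguyen has the higher rate, yet pooled Chen does — Simpson's reversal.
Game venue is set before the player has any effect — it is not caused by the player — and it independently drives the outcome. That makes it a confounder, so the causal comparison is within game venue levels.
Adjusting over the population distribution of game venue: 0.271·(0.720−0.624) + 0.333·(0.430−0.358) + 0.396·(0.394−0.267) = +0.100.

+0.10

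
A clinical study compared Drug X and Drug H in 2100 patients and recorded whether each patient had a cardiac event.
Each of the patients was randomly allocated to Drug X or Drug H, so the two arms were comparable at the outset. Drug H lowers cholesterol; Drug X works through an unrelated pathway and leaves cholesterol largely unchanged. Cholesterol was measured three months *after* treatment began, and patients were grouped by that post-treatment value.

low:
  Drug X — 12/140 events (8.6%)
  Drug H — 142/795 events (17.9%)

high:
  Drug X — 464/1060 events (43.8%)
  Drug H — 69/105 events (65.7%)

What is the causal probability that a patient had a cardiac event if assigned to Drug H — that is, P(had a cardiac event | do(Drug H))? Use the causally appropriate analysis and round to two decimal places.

Cholesterol lies on the pathway drug → cholesterol → outcome, so adjusting for it blocks the indirect effect. For the total causal effect of drug, use the unadjusted pooled rates.
So P(outcome | do(Drug H)) is just the pooled rate for Drug H: 211/900 = 0.234.

0.23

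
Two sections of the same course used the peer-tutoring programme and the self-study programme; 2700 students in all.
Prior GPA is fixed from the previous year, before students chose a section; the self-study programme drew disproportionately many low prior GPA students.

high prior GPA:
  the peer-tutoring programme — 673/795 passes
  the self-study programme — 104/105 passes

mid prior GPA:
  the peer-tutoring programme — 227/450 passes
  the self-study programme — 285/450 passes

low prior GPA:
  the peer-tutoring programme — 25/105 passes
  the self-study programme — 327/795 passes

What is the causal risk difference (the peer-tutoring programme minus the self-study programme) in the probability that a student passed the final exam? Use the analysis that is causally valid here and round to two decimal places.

The imbalance in prior GPA band arose from how students were allocated, not from anything the teaching method did; and prior GPA band independently affects the outcome. The pooled gap is confounded — condition on prior GPA band.
Adjusting over the population distribution of prior GPA band: 0.333·(0.847−0.990) + 0.333·(0.504−0.633) + 0.333·(0.238−0.411) = -0.149.

-0.15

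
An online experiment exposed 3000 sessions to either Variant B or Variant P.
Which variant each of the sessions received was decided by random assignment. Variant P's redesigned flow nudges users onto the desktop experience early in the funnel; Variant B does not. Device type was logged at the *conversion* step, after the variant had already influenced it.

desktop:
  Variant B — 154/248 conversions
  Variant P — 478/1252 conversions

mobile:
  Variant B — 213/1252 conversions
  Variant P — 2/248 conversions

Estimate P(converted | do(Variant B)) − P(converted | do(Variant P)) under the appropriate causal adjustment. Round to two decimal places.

-0.08

Device type here is a post-treatment variable shaped by the variant; conditioning on it would introduce bias rather than remove it. The overall comparison is the causal one.
The causal difference is the pooled difference: 0.245 − 0.320 = -0.075.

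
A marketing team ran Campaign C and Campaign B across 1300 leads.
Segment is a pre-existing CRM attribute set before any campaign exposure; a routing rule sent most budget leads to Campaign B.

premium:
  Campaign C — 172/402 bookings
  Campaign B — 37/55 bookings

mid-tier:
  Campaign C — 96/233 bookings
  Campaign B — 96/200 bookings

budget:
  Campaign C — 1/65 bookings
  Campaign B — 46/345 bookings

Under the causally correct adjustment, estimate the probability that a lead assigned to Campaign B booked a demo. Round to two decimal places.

0.44

Nothing the campaign does changes customer segment; the imbalance is an allocation artefact. With customer segment also predicting the outcome, the pooled figure is confounded, and the within-stratum comparison is the causal one.
Standardising Campaign B to the population customer segment mix: 0.352·37/55 + 0.333·96/200 + 0.315·46/345 = 0.438.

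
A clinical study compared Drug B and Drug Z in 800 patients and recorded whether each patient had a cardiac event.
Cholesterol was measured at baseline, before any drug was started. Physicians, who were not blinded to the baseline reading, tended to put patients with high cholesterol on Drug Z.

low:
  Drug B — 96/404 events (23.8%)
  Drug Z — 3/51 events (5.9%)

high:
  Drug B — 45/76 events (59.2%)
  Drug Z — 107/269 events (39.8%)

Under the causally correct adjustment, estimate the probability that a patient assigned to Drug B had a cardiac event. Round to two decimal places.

Cholesterol differs across drugs for reasons unrelated to any effect of the drug itself, and it separately predicts the outcome — a classic confounder. We must compare within cholesterol levels.
Standardising Drug B to the population cholesterol mix: 0.569·96/404 + 0.431·45/76 = 0.390.

0.39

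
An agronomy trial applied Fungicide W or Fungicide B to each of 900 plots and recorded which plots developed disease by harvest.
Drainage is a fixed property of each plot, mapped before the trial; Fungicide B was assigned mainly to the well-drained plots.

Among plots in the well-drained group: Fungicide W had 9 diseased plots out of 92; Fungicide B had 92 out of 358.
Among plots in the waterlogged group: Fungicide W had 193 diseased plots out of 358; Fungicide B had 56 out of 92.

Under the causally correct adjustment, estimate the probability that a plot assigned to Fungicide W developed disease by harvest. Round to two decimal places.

0.32

The field drainage-specific comparison favours Fungicide W throughout, but the pooled figures favour Fungicide B. The question is whether to condition on field drainage.
Nothing the fungicide does changes field drainage; the imbalance is an allocation artefact. With field drainage also predicting the outcome, the pooled figure is confounded, and the within-stratum comparison is the causal one.
Standardising Fungicide W to the population field drainage mix: 0.500·9/92 + 0.500·193/358 = 0.318.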